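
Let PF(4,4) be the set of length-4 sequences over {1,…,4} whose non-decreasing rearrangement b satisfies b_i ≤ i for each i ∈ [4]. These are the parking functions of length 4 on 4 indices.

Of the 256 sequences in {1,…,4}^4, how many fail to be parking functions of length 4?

#PF = (5−4)·5^(4−1) = 1×125 = 125 (Pollak)
Check (4,1,4,2) → sorted (1,2,4,4): b_3=4>3, not a PF.
4^4 − 125 = 256 − 125 = 131

131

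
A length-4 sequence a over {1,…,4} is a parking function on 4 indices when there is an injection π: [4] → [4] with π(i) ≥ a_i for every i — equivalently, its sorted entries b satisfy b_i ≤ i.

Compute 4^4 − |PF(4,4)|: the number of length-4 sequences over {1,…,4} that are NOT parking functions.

|PF| = (4−4+1)·(4+1)^(4−1) = 1·125 = 125
Check (4,3,2,3) → sorted (2,3,3,4): b_1=2>1, not a PF.
4^4 − 125 = 256 − 125 = 131

131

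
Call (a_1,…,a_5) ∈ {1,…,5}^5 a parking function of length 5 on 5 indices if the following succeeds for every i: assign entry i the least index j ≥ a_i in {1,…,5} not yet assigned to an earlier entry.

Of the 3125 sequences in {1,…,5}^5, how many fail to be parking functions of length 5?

|PF(5,5)| = (6−5)·6^(5−1) = 1×1296 = 1296 (Konheim–Weiss)
Example (4,3,5,2,3) → sorted (2,3,3,4,5): b_1=2>1, not a PF.
5^5 − 1296 = 3125 − 1296 = 1829

1829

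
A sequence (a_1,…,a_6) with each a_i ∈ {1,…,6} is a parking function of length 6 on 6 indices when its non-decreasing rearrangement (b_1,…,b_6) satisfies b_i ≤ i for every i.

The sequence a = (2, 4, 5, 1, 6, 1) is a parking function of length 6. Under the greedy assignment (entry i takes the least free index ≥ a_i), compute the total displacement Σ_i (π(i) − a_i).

2

Σπ = 6·7/2 = 21 (π permutes [6]); Σa = 2+4+5+1+6+1 = 19; disp = 21−19 = 2.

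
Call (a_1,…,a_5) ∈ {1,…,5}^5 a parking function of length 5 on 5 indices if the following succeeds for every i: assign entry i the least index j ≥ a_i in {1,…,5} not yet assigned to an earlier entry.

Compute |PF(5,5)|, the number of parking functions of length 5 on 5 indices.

1296

|PF| = (5+1−5)·(5+1)^{5−1} = 1 · 1296 = 1296 (Pollak)
Example (2,1,3,3,3) → sorted (1,2,3,3,3): b_i ≤ i ∀i, a PF.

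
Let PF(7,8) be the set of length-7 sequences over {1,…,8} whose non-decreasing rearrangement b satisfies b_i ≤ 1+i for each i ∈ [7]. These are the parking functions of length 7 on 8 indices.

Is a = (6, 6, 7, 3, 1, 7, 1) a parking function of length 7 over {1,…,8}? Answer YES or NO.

Rearranged: b = (1, 1, 3, 6, 6, 7, 7).
  b_1=1 ≤ 2
  b_2=1 ≤ 3
  b_3=3 ≤ 4
  b_4=6 > 5
  fails at i=4 ⇒ NO

NO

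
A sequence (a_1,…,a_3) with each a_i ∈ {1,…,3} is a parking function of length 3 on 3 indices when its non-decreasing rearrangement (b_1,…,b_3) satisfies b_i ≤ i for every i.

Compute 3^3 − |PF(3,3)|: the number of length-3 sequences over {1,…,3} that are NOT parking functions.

11

#PF = (3+1−3)·(3+1)^{3−1} = 1 · 16 = 16 [KW]
E.g. (3,3,1) → sorted (1,3,3): b_2=3>2, not a PF.
So 27 − 16 = 11 fail.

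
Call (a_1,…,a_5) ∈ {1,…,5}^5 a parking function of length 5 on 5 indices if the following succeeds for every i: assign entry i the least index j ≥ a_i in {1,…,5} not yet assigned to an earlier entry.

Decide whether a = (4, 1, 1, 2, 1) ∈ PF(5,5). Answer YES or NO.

Rearranged: b = (1, 1, 1, 2, 4).
  b_1=1 ≤ 1
  b_2=1 ≤ 2
  b_3=1 ≤ 3
  b_4=2 ≤ 4
  b_5=4 ≤ 5
All bounds hold ⇒ YES

YES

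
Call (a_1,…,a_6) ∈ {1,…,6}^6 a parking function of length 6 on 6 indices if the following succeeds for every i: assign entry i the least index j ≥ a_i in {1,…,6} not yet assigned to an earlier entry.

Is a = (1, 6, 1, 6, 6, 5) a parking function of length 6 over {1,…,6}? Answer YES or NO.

Rearranged: b = (1, 1, 5, 6, 6, 6).
  b_1=1 ≤ 1
  b_2=1 ≤ 2
  b_3=5 > 3
  fails at i=3 ⇒ NO

NO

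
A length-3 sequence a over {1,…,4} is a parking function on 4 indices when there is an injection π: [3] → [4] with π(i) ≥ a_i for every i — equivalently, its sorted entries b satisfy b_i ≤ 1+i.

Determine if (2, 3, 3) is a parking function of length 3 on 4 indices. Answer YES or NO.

Rearranged: b = (2, 3, 3).
  b_1=2 ≤ 2
  b_2=3 ≤ 3
  b_3=3 ≤ 4
All bounds hold ⇒ YES

YES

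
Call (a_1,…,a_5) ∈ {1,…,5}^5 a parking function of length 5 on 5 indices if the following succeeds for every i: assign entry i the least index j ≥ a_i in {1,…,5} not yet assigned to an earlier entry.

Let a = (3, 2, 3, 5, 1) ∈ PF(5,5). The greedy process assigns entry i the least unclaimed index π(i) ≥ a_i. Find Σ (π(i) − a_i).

Σπ = 15 ({1..5} each once); Σa = 3+2+3+5+1 = 14; disp = 15−14 = 1.

1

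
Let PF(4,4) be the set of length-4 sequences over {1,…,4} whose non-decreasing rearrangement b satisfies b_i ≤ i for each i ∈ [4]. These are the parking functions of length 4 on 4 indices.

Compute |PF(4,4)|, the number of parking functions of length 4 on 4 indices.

Count = (4−4+1)·(4+1)^(4−1) = 1 · 125 = 125
Check (1,3,4,1) → sorted (1,1,3,4): b_i ≤ i ∀i, a PF.

125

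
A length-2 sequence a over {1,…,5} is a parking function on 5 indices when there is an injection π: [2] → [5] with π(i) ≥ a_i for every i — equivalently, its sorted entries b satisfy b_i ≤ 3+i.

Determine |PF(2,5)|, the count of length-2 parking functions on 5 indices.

|PF| = (5+1−2)·(5+1)^{2−1} = 4·6 = 24
Example (1,4) → sorted (1,4): b_i ≤ 3+i ∀i, a PF.

24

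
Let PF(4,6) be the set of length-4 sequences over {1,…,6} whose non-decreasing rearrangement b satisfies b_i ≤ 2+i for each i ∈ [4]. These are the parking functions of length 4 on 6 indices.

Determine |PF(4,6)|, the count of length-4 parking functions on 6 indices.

|PF| = (6−4+1)·(6+1)^(4−1) = 3·343 = 1029 (Konheim–Weiss)
Check (3,4,5,1) → sorted (1,3,4,5): b_i ≤ 2+i ∀i, a PF.

1029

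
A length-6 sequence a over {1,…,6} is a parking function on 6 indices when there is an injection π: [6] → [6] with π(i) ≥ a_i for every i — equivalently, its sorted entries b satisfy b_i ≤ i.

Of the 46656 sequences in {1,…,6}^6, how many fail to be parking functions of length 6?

Count = 1·7^5 = 1×16807 = 16807
E.g. (2,5,5,5,5,6) → sorted (2,5,5,5,5,6): b_1=2>1, not a PF.
6^6 − 16807 = 46656 − 16807 = 29849

29849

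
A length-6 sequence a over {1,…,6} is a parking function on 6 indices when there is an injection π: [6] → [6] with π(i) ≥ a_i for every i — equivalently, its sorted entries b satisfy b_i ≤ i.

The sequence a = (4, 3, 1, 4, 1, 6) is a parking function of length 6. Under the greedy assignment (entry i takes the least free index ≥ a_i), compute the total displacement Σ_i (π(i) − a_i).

2

Σπ(i) = 1+…+6 = 21; Σa = 4+3+1+4+1+6 = 19; disp = 21−19 = 2.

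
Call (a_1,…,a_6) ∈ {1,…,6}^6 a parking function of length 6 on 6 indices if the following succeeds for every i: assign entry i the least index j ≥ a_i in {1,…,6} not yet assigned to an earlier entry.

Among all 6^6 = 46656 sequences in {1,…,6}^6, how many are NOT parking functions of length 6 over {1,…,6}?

29849

|PF(6,6)| = (6+1−6)·(6+1)^{6−1} = 1·16807 = 16807 (Konheim–Weiss)
E.g. (4,4,6,6,6,4) → sorted (4,4,4,6,6,6): b_1=4>1, not a PF.
6^6 − 16807 = 46656 − 16807 = 29849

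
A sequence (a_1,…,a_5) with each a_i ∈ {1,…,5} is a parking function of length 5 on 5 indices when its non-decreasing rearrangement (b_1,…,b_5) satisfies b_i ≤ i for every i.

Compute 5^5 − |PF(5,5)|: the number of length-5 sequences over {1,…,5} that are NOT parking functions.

1829

|PF| = (5+1−5)·(5+1)^{5−1} = 1·1296 = 1296 (Pollak)
E.g. (5,4,3,1,5) → sorted (1,3,4,5,5): b_2=3>2, not a PF.
5^5 − 1296 = 3125 − 1296 = 1829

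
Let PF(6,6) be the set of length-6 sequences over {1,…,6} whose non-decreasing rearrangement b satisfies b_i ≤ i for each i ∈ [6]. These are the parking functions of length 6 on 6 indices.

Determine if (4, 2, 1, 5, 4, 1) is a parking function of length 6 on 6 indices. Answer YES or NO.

YES

Rearranged: b = (1, 1, 2, 4, 4, 5).
  b_1=1 ≤ 1
  b_2=1 ≤ 2
  b_3=2 ≤ 3
  b_4=4 ≤ 4
  b_5=4 ≤ 5
  b_6=5 ≤ 6
All bounds hold ⇒ YES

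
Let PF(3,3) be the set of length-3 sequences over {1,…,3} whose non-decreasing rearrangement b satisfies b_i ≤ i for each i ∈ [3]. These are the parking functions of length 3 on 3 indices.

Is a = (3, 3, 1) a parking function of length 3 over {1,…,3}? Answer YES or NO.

NO

Rearranged: b = (1, 3, 3).
  b_1=1 ≤ 1
  b_2=3 > 2
  fails at i=2 ⇒ NO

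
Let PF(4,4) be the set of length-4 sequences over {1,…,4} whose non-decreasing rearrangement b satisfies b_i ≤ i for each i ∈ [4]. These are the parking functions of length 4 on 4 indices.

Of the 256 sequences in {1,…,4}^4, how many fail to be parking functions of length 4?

Count = (4+1−4)·(4+1)^{4−1} = 1 · 125 = 125 (Konheim–Weiss)
Check (3,4,2,4) → sorted (2,3,4,4): b_1=2>1, not a PF.
Total 256; non-PF = 256−125 = 131

131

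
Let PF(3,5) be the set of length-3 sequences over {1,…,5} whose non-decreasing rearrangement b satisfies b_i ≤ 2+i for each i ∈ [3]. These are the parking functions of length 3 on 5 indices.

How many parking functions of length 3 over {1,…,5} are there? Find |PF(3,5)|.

|PF| = (6−3)·6^(3−1) = 3·36 = 108 [KW]
E.g. (5,4,3) → sorted (3,4,5): b_i ≤ 2+i ∀i, a PF.

108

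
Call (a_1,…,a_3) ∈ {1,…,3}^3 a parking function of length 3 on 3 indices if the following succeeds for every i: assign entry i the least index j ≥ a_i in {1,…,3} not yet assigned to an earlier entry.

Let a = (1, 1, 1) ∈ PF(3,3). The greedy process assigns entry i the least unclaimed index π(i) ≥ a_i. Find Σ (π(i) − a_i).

Σπ(i) = 1+…+3 = 6; Σa = 1+1+1 = 3; disp = 6−3 = 3.

3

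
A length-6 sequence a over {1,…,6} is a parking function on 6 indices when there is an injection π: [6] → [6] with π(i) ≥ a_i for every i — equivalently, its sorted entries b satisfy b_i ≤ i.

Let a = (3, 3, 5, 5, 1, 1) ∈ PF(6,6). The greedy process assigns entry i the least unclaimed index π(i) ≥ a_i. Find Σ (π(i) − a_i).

3

Σπ = 21 ({1..6} each once); Σa = 3+3+5+5+1+1 = 18; disp = 21−18 = 3.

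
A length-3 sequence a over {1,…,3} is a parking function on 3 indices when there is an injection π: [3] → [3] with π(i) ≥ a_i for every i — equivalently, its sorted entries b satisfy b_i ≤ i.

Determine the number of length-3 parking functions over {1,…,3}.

16

|PF| = 1·4^2 = 1 · 16 = 16 (Konheim–Weiss)
Example (2,1,3) → sorted (1,2,3): b_i ≤ i ∀i, a PF.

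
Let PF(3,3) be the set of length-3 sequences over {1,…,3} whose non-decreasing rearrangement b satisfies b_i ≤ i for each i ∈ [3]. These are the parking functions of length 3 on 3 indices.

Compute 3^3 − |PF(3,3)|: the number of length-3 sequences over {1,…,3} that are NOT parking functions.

#PF = (3−3+1)·(3+1)^(3−1) = 1×16 = 16 (Konheim–Weiss)
One tuple (3,3,3) → sorted (3,3,3): b_1=3>1, not a PF.
So 27 − 16 = 11 fail.

11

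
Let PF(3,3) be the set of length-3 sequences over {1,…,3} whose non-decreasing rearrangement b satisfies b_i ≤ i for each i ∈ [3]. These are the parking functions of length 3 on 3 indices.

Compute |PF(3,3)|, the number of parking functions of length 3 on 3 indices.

16

|PF| = (4−3)·4^(3−1) = 1×16 = 16 (Konheim–Weiss)
One tuple (1,2,1) → sorted (1,1,2): b_i ≤ i ∀i, a PF.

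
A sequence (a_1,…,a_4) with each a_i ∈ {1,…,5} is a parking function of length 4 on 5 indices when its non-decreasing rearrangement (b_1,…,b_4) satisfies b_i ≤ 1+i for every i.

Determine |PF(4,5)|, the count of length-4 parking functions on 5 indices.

|PF| = (5−4+1)·(5+1)^(4−1) = 2·216 = 432
Check (2,4,5,3) → sorted (2,3,4,5): b_i ≤ 1+i ∀i, a PF.

432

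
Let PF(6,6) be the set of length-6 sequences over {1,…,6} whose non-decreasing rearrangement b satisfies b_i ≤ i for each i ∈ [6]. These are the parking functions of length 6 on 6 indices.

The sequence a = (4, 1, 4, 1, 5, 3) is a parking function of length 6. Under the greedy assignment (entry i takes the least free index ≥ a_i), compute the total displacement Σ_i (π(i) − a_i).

3

Σπ = 21 ({1..6} each once); Σa = 4+1+4+1+5+3 = 18; disp = 21−18 = 3.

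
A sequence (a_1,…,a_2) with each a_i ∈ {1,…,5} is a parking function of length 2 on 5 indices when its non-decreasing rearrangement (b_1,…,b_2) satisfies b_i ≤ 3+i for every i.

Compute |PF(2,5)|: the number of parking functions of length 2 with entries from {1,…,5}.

Count = 4·6^1 = 4·6 = 24 (Konheim–Weiss)
Example (1,4) → sorted (1,4): b_i ≤ 3+i ∀i, a PF.

24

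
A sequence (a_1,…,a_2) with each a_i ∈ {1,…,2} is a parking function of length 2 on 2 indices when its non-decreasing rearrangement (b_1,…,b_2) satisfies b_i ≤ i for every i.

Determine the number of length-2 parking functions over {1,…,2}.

Count = 1·3^1 = 1×3 = 3 (Konheim–Weiss)
Check (1,2) → sorted (1,2): b_i ≤ i ∀i, a PF.

3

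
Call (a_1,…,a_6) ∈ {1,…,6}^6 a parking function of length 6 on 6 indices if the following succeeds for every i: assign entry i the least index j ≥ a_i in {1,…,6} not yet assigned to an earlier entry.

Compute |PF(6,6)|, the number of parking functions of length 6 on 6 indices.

16807

#PF = (7−6)·7^(6−1) = 1×16807 = 16807
Example (6,1,3,2,3,4) → sorted (1,2,3,3,4,6): b_i ≤ i ∀i, a PF.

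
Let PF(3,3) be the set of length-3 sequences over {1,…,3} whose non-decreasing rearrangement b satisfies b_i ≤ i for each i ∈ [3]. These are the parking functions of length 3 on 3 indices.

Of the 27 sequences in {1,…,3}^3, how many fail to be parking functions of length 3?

Count = (4−3)·4^(3−1) = 1 · 16 = 16 (Konheim–Weiss)
Check (2,3,2) → sorted (2,2,3): b_1=2>1, not a PF.
3^3 − 16 = 27 − 16 = 11

11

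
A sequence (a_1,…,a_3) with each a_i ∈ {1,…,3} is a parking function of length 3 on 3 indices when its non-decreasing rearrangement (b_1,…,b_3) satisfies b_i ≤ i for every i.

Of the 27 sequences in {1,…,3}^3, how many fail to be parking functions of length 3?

11

#PF = (3+1−3)·(3+1)^{3−1} = 1·16 = 16 (Konheim–Weiss)
Example (3,3,1) → sorted (1,3,3): b_2=3>2, not a PF.
Total 27; non-PF = 27−16 = 11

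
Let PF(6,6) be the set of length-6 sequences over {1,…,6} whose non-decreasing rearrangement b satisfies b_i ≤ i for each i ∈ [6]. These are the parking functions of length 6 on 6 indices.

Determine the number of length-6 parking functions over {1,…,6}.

16807

Count = (6+1−6)·(6+1)^{6−1} = 1×16807 = 16807 (Konheim–Weiss)
E.g. (5,2,2,1,4,1) → sorted (1,1,2,2,4,5): b_i ≤ i ∀i, a PF.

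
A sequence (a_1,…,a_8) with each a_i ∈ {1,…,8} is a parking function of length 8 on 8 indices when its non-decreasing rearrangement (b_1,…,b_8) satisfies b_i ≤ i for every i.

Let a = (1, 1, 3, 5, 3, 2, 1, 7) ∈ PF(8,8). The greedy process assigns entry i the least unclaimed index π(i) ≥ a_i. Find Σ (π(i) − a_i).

Σπ(i) = 1+…+8 = 36; Σa = 1+1+3+5+3+2+1+7 = 23; disp = 36−23 = 13.

13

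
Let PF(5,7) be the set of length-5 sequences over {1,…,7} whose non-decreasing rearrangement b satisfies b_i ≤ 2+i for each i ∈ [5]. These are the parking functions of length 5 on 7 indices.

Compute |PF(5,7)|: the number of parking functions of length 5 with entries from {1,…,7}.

#PF = (8−5)·8^(5−1) = 3·4096 = 12288 (Pollak)
Check (7,1,3,3,4) → sorted (1,3,3,4,7): b_i ≤ 2+i ∀i, a PF.

12288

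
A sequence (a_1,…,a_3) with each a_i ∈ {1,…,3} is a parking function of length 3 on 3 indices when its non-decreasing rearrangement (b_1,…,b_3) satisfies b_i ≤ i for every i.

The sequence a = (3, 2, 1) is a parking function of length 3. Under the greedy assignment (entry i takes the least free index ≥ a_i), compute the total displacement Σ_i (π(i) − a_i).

Σπ(i) = 1+…+3 = 6; Σa = 3+2+1 = 6; disp = 6−6 = 0.

0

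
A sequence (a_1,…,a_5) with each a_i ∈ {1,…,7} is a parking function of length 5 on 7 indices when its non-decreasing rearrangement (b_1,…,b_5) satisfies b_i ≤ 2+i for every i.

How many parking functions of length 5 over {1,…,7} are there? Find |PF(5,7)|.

|PF(5,7)| = (7−5+1)·(7+1)^(5−1) = 3×4096 = 12288
Check (1,7,2,6,1) → sorted (1,1,2,6,7): b_i ≤ 2+i ∀i, a PF.

12288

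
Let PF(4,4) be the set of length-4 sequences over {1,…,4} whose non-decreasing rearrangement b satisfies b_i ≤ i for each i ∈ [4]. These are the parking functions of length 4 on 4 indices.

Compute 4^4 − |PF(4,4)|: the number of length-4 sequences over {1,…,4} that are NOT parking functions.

131

|PF(4,4)| = (4−4+1)·(4+1)^(4−1) = 1×125 = 125 [KW]
Check (4,4,4,3) → sorted (3,4,4,4): b_1=3>1, not a PF.
Total 256; non-PF = 256−125 = 131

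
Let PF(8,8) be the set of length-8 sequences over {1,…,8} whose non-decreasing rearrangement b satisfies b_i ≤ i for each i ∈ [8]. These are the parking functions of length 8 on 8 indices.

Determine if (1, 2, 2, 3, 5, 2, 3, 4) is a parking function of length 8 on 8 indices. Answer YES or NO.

YES

Sorted: b = (1, 2, 2, 2, 3, 3, 4, 5).
  b_1=1 ≤ 1
  b_2=2 ≤ 2
  b_3=2 ≤ 3
  b_4=2 ≤ 4
  b_5=3 ≤ 5
  b_6=3 ≤ 6
  b_7=4 ≤ 7
  b_8=5 ≤ 8
All bounds hold ⇒ YES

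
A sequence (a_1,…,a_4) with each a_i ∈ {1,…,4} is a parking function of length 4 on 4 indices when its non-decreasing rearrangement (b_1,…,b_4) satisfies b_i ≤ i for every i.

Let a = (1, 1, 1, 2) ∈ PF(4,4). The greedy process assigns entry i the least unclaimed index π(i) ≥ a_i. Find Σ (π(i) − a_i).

5

Σπ = 4·5/2 = 10 (π permutes [4]); Σa = 1+1+1+2 = 5; disp = 10−5 = 5.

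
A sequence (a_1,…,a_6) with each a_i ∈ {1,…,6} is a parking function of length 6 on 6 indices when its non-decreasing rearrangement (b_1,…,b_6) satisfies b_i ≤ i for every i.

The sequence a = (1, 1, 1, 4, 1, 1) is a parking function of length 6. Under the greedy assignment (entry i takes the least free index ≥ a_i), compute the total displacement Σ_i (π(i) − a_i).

Σπ = 21 ({1..6} each once); Σa = 1+1+1+4+1+1 = 9; disp = 21−9 = 12.

12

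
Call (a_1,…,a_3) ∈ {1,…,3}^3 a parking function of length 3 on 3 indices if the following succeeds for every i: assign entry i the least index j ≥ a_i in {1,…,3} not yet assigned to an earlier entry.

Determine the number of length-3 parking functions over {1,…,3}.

|PF| = (3−3+1)·(3+1)^(3−1) = 1×16 = 16 [KW]
Example (2,1,1) → sorted (1,1,2): b_i ≤ i ∀i, a PF.

16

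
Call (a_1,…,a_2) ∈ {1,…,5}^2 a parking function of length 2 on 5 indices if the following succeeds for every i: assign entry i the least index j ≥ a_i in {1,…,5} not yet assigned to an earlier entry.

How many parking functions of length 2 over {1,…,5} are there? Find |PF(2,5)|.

#PF = (5+1−2)·(5+1)^{2−1} = 4 · 6 = 24 [KW]
Example (4,1) → sorted (1,4): b_i ≤ 3+i ∀i, a PF.

24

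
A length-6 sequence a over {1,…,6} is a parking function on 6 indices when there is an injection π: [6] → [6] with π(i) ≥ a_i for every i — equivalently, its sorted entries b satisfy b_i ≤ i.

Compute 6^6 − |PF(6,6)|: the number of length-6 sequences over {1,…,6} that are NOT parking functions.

29849

#PF = 1·7^5 = 1·16807 = 16807 [KW]
Example (4,6,6,4,1,6) → sorted (1,4,4,6,6,6): b_2=4>2, not a PF.
Total 46656; non-PF = 46656−16807 = 29849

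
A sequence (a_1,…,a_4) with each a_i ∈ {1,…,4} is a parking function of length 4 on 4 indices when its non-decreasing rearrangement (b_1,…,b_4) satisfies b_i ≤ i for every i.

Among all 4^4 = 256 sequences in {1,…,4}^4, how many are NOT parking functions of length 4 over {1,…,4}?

131

|PF| = (4−4+1)·(4+1)^(4−1) = 1×125 = 125 (Konheim–Weiss)
One tuple (3,4,3,3) → sorted (3,3,3,4): b_1=3>1, not a PF.
Total 256; non-PF = 256−125 = 131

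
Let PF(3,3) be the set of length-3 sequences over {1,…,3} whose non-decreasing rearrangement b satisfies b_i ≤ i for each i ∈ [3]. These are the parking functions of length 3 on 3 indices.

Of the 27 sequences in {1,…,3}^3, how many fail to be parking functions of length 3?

Count = (3+1−3)·(3+1)^{3−1} = 1·16 = 16
One tuple (2,3,3) → sorted (2,3,3): b_1=2>1, not a PF.
Total 27; non-PF = 27−16 = 11

11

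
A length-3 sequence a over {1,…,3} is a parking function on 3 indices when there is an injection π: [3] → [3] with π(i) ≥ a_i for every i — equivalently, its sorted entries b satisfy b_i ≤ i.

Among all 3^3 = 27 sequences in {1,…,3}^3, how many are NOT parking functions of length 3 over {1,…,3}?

#PF = 1·4^2 = 1·16 = 16 [KW]
E.g. (2,3,3) → sorted (2,3,3): b_1=2>1, not a PF.
So 27 − 16 = 11 fail.

11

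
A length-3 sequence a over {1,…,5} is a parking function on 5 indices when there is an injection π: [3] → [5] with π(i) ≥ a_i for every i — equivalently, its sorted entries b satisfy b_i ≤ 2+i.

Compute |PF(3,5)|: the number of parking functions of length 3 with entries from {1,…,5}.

108

Count = (5+1−3)·(5+1)^{3−1} = 3·36 = 108 (Konheim–Weiss)
Check (2,3,1) → sorted (1,2,3): b_i ≤ 2+i ∀i, a PF.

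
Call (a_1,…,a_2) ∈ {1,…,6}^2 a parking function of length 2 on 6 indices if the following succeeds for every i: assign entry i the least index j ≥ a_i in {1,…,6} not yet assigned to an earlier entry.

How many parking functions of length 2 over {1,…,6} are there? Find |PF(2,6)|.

#PF = (7−2)·7^(2−1) = 5·7 = 35 (Pollak)
One tuple (1,5) → sorted (1,5): b_i ≤ 4+i ∀i, a PF.

35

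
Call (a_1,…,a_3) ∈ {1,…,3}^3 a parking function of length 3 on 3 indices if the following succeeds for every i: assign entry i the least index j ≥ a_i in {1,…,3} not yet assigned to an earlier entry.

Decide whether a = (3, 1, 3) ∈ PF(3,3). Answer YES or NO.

Order a: b = (1, 3, 3).
  b_1=1 ≤ 1
  b_2=3 > 2
  fails at i=2 ⇒ NO

NO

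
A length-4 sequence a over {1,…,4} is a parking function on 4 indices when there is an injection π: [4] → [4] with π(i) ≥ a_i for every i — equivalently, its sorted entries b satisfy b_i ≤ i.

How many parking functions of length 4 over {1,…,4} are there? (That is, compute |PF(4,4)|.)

|PF(4,4)| = (4−4+1)·(4+1)^(4−1) = 1 · 125 = 125 (Konheim–Weiss)
Check (2,2,4,1) → sorted (1,2,2,4): b_i ≤ i ∀i, a PF.

125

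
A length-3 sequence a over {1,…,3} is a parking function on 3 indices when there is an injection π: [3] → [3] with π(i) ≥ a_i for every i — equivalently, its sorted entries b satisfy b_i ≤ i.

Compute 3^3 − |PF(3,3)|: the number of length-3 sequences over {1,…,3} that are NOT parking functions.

#PF = (4−3)·4^(3−1) = 1 · 16 = 16 (Konheim–Weiss)
Example (3,2,2) → sorted (2,2,3): b_1=2>1, not a PF.
So 27 − 16 = 11 fail.

11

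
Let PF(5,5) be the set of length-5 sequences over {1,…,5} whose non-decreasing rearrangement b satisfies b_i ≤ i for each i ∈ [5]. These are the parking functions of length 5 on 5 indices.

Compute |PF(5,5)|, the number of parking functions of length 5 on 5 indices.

Count = 1·6^4 = 1 · 1296 = 1296
One tuple (1,4,1,2,2) → sorted (1,1,2,2,4): b_i ≤ i ∀i, a PF.

1296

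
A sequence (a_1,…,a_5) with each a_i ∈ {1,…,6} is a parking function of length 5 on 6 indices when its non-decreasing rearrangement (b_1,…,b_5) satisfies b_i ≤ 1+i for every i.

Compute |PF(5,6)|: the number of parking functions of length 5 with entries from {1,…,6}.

4802

#PF = (7−5)·7^(5−1) = 2·2401 = 4802 (Konheim–Weiss)
Example (3,6,2,2,2) → sorted (2,2,2,3,6): b_i ≤ 1+i ∀i, a PF.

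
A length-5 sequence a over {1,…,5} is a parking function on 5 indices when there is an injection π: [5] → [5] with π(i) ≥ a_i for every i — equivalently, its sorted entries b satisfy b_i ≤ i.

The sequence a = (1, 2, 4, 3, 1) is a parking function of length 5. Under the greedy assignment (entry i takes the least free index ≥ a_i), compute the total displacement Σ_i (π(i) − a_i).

4

Σπ = 15 ({1..5} each once); Σa = 1+2+4+3+1 = 11; disp = 15−11 = 4.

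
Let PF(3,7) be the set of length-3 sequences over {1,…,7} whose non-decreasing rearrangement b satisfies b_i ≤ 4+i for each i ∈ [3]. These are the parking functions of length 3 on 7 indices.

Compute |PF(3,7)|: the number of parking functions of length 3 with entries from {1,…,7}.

320

#PF = (7−3+1)·(7+1)^(3−1) = 5 · 64 = 320 (Konheim–Weiss)
Example (5,2,1) → sorted (1,2,5): b_i ≤ 4+i ∀i, a PF.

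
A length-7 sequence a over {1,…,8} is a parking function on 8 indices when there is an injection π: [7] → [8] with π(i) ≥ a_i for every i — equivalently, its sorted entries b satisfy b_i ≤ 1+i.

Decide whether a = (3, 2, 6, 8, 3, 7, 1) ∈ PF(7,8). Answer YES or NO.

Order a: b = (1, 2, 3, 3, 6, 7, 8).
  b_1=1 ≤ 2
  b_2=2 ≤ 3
  b_3=3 ≤ 4
  b_4=3 ≤ 5
  b_5=6 ≤ 6
  b_6=7 ≤ 7
  b_7=8 ≤ 8
All bounds hold ⇒ YES

YES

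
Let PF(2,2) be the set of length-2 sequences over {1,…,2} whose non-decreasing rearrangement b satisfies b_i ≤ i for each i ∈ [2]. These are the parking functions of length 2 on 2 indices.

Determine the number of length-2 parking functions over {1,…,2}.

Count = (2−2+1)·(2+1)^(2−1) = 1 · 3 = 3 (Pollak)
E.g. (2,1) → sorted (1,2): b_i ≤ i ∀i, a PF.

3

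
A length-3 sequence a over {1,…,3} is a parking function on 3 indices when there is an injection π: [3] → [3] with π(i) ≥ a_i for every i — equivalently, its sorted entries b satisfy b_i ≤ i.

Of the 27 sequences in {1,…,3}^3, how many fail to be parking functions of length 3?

11

|PF(3,3)| = (3+1−3)·(3+1)^{3−1} = 1×16 = 16
Example (3,3,3) → sorted (3,3,3): b_1=3>1, not a PF.
So 27 − 16 = 11 fail.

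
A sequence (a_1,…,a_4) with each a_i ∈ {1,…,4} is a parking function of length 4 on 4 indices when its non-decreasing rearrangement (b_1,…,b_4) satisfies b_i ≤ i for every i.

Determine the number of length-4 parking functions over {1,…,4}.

125

#PF = (4−4+1)·(4+1)^(4−1) = 1 · 125 = 125
E.g. (1,1,3,3) → sorted (1,1,3,3): b_i ≤ i ∀i, a PF.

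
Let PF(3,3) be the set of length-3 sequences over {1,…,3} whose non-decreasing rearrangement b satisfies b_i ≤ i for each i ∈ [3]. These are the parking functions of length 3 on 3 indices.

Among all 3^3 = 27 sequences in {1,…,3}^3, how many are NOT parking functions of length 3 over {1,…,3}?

11

#PF = 1·4^2 = 1·16 = 16 [KW]
E.g. (3,2,3) → sorted (2,3,3): b_1=2>1, not a PF.
Total 27; non-PF = 27−16 = 11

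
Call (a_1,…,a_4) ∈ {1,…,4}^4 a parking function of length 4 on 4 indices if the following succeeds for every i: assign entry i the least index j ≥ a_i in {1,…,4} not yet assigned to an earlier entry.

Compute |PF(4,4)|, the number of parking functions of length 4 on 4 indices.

125

|PF(4,4)| = (5−4)·5^(4−1) = 1×125 = 125 [KW]
One tuple (1,1,3,1) → sorted (1,1,1,3): b_i ≤ i ∀i, a PF.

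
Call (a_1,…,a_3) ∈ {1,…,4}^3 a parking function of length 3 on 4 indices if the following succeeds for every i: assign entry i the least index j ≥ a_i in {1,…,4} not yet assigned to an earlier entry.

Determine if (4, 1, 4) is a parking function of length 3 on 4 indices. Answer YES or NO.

Order a: b = (1, 4, 4).
  b_1=1 ≤ 2
  b_2=4 > 3
  fails at i=2 ⇒ NO

NO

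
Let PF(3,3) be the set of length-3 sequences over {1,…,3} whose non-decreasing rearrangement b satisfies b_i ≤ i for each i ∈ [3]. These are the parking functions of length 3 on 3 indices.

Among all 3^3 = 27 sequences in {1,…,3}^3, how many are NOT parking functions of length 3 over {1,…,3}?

11

#PF = (3+1−3)·(3+1)^{3−1} = 1×16 = 16 (Konheim–Weiss)
Check (3,3,3) → sorted (3,3,3): b_1=3>1, not a PF.
So 27 − 16 = 11 fail.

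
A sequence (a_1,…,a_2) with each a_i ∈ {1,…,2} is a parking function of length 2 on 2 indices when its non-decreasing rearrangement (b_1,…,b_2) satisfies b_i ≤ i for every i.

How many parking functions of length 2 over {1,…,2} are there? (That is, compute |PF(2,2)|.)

|PF| = 1·3^1 = 1×3 = 3 [KW]
One tuple (2,1) → sorted (1,2): b_i ≤ i ∀i, a PF.

3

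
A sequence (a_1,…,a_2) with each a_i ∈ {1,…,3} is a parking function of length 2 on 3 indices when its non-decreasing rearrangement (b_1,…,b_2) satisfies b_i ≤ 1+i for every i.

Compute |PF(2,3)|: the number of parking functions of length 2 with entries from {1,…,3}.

|PF| = (3+1−2)·(3+1)^{2−1} = 2·4 = 8 (Pollak)
Example (1,1) → sorted (1,1): b_i ≤ 1+i ∀i, a PF.

8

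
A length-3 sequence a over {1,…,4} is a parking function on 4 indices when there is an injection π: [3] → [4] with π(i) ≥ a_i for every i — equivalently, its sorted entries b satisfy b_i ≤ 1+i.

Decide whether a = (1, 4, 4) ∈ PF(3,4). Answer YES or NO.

NO

Sorted: b = (1, 4, 4).
  b_1=1 ≤ 2
  b_2=4 > 3
  fails at i=2 ⇒ NO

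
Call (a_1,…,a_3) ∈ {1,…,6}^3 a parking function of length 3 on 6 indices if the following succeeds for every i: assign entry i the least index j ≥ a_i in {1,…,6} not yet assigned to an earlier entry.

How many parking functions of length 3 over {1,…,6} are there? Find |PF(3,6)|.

|PF(3,6)| = (7−3)·7^(3−1) = 4×49 = 196 [KW]
Example (1,3,4) → sorted (1,3,4): b_i ≤ 3+i ∀i, a PF.

196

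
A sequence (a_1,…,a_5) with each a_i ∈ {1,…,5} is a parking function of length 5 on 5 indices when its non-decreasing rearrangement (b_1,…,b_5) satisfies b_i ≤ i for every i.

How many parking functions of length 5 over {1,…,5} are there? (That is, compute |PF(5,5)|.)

Count = (5−5+1)·(5+1)^(5−1) = 1×1296 = 1296
One tuple (4,2,3,1,2) → sorted (1,2,2,3,4): b_i ≤ i ∀i, a PF.

1296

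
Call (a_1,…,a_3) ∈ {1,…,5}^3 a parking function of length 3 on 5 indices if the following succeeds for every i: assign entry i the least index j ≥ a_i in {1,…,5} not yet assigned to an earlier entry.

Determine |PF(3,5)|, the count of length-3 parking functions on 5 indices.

108

|PF| = 3·6^2 = 3×36 = 108 [KW]
One tuple (1,3,1) → sorted (1,1,3): b_i ≤ 2+i ∀i, a PF.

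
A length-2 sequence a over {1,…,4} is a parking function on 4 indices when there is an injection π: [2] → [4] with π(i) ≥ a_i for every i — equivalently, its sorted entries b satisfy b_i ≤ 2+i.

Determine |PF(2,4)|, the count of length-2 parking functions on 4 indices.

|PF| = (4+1−2)·(4+1)^{2−1} = 3 · 5 = 15 (Pollak)
Check (3,3) → sorted (3,3): b_i ≤ 2+i ∀i, a PF.

15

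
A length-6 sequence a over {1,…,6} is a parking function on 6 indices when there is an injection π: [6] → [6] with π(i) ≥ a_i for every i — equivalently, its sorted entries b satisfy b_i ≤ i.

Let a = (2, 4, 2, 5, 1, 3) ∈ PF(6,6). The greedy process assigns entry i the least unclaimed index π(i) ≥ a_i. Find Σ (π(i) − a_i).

4

Σπ(i) = 1+…+6 = 21; Σa = 2+4+2+5+1+3 = 17; disp = 21−17 = 4.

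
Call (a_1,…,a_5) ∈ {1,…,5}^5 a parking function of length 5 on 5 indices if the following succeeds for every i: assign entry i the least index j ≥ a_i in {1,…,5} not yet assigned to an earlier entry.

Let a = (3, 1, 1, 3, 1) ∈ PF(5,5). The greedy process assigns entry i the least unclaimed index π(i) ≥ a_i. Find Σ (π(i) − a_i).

6

Σπ = 15 ({1..5} each once); Σa = 3+1+1+3+1 = 9; disp = 15−9 = 6.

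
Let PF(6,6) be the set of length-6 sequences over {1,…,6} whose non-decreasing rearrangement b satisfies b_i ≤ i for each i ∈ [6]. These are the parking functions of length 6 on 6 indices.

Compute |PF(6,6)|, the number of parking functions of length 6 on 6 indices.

|PF(6,6)| = (6+1−6)·(6+1)^{6−1} = 1·16807 = 16807 (Konheim–Weiss)
Example (4,5,2,6,1,2) → sorted (1,2,2,4,5,6): b_i ≤ i ∀i, a PF.

16807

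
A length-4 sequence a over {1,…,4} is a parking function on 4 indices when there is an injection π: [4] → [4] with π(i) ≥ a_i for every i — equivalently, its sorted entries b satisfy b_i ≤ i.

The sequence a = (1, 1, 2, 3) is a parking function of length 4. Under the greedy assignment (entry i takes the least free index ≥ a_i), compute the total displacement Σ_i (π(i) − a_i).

Σπ(i) = 1+…+4 = 10; Σa = 1+1+2+3 = 7; disp = 10−7 = 3.

3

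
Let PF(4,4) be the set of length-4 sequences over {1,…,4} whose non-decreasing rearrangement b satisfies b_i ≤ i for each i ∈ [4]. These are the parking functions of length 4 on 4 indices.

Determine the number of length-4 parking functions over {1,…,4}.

|PF| = (4+1−4)·(4+1)^{4−1} = 1·125 = 125 (Pollak)
Example (1,3,1,3) → sorted (1,1,3,3): b_i ≤ i ∀i, a PF.

125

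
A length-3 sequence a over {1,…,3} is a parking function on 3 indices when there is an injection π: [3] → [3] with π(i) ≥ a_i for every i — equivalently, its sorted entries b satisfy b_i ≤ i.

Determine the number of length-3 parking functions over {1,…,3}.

16

|PF| = (3−3+1)·(3+1)^(3−1) = 1·16 = 16 [KW]
Example (1,2,1) → sorted (1,1,2): b_i ≤ i ∀i, a PF.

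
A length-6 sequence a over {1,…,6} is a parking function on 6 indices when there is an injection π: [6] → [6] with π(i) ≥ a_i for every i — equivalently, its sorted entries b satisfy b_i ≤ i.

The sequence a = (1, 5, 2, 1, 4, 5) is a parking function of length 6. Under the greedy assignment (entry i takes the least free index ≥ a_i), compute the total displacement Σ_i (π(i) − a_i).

Σπ(i) = 1+…+6 = 21; Σa = 1+5+2+1+4+5 = 18; disp = 21−18 = 3.

3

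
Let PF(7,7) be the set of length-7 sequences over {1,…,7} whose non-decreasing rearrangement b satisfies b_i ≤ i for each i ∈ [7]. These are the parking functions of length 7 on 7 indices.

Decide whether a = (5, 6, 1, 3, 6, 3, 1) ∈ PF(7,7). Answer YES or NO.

Order a: b = (1, 1, 3, 3, 5, 6, 6).
  b_1=1 ≤ 1
  b_2=1 ≤ 2
  b_3=3 ≤ 3
  b_4=3 ≤ 4
  b_5=5 ≤ 5
  b_6=6 ≤ 6
  b_7=6 ≤ 7
All bounds hold ⇒ YES

YES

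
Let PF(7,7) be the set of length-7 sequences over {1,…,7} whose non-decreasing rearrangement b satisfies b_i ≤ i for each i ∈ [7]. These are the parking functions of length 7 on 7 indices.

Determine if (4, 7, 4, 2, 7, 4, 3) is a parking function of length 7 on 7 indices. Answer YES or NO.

Order a: b = (2, 3, 4, 4, 4, 7, 7).
  b_1=2 > 1
  fails at i=1 ⇒ NO

NO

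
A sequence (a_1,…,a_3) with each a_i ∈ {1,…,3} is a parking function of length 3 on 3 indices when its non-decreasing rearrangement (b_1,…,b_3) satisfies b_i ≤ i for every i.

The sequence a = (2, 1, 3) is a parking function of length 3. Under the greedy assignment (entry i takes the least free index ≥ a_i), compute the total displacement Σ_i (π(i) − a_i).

0

Σπ(i) = 1+…+3 = 6; Σa = 2+1+3 = 6; disp = 6−6 = 0.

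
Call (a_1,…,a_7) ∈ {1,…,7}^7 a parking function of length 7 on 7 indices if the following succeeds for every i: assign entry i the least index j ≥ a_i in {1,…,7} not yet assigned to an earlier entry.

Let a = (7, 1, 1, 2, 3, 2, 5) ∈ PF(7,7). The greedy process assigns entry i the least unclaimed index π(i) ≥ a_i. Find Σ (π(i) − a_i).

Σπ = 28 ({1..7} each once); Σa = 7+1+1+2+3+2+5 = 21; disp = 28−21 = 7.

7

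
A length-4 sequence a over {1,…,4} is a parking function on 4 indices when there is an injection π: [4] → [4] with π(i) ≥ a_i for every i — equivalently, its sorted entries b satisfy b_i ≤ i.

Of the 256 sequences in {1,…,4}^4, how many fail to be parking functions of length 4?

131

Count = (4+1−4)·(4+1)^{4−1} = 1 · 125 = 125 (Pollak)
Check (4,4,4,4) → sorted (4,4,4,4): b_1=4>1, not a PF.
So 256 − 125 = 131 fail.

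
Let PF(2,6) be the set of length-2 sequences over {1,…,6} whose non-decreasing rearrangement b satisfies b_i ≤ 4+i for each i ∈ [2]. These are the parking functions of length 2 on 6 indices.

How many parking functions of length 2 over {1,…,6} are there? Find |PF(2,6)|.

35

|PF| = (6−2+1)·(6+1)^(2−1) = 5×7 = 35 [KW]
Example (3,1) → sorted (1,3): b_i ≤ 4+i ∀i, a PF.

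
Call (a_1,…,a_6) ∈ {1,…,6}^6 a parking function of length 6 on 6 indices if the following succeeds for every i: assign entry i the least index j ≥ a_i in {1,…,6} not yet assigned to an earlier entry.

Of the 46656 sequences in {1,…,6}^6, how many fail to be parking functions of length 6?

|PF(6,6)| = (6+1−6)·(6+1)^{6−1} = 1×16807 = 16807
Example (6,1,5,6,6,3) → sorted (1,3,5,6,6,6): b_2=3>2, not a PF.
So 46656 − 16807 = 29849 fail.

29849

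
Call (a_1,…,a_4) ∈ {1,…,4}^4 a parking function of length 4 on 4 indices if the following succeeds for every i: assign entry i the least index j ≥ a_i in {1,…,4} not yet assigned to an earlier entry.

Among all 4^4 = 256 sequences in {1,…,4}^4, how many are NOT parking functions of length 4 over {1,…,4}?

#PF = (4+1−4)·(4+1)^{4−1} = 1·125 = 125 (Pollak)
Example (2,4,3,3) → sorted (2,3,3,4): b_1=2>1, not a PF.
4^4 − 125 = 256 − 125 = 131

131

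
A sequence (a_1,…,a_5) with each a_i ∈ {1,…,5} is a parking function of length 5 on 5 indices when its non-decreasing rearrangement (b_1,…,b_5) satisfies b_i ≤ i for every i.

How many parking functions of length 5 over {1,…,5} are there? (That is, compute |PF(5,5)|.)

|PF| = (6−5)·6^(5−1) = 1×1296 = 1296 (Pollak)
One tuple (2,1,3,2,1) → sorted (1,1,2,2,3): b_i ≤ i ∀i, a PF.

1296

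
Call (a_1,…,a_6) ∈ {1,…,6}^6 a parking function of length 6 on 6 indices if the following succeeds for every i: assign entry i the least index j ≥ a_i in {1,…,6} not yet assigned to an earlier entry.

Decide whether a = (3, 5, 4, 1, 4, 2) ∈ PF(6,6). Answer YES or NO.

YES

Sorted: b = (1, 2, 3, 4, 4, 5).
  b_1=1 ≤ 1
  b_2=2 ≤ 2
  b_3=3 ≤ 3
  b_4=4 ≤ 4
  b_5=4 ≤ 5
  b_6=5 ≤ 6
All bounds hold ⇒ YES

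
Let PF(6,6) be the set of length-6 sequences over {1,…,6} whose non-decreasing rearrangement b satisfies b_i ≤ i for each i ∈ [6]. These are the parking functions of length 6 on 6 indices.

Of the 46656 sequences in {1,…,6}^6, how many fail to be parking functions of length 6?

|PF(6,6)| = (6−6+1)·(6+1)^(6−1) = 1×16807 = 16807
Example (4,4,2,2,5,3) → sorted (2,2,3,4,4,5): b_1=2>1, not a PF.
So 46656 − 16807 = 29849 fail.

29849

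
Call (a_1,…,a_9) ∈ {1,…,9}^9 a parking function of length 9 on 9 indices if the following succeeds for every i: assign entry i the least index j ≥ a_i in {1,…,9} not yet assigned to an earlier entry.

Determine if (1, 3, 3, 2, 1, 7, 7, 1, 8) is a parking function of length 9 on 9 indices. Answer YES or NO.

YES

Rearranged: b = (1, 1, 1, 2, 3, 3, 7, 7, 8).
  b_1=1 ≤ 1
  b_2=1 ≤ 2
  b_3=1 ≤ 3
  b_4=2 ≤ 4
  b_5=3 ≤ 5
  b_6=3 ≤ 6
  b_7=7 ≤ 7
  b_8=7 ≤ 8
  b_9=8 ≤ 9
All bounds hold ⇒ YES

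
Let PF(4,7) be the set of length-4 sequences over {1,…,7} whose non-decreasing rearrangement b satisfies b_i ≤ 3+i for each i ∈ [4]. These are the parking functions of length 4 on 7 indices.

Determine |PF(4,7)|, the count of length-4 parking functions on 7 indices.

|PF| = (7+1−4)·(7+1)^{4−1} = 4×512 = 2048 (Konheim–Weiss)
E.g. (2,2,2,2) → sorted (2,2,2,2): b_i ≤ 3+i ∀i, a PF.

2048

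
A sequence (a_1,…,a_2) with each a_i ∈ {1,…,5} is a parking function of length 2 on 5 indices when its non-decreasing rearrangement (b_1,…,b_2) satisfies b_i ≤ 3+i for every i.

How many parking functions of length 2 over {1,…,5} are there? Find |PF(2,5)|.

24

Count = (5+1−2)·(5+1)^{2−1} = 4·6 = 24 (Konheim–Weiss)
E.g. (4,1) → sorted (1,4): b_i ≤ 3+i ∀i, a PF.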